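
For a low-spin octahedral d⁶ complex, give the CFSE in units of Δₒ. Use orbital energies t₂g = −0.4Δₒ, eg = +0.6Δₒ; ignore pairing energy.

-2.4 Δₒ

Configuration: t₂g⁶ eg⁰.
CFSE = 6(-0.4Δₒ) + 0(0.6Δₒ) = -2.4Δₒ + 0.0Δₒ = -2.4Δₒ.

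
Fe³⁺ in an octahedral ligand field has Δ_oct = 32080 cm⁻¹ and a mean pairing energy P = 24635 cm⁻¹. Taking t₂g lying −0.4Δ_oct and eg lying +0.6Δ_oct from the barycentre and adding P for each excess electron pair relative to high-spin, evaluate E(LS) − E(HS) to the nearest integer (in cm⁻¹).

Fe³⁺: group 8, so d-count = 8 − 3 = 5.
In the high-spin limit (t₂g³ eg²) the orbital term is 0.0Δ_oct = 0 cm⁻¹, with no excess pairing.
Low-spin: t₂g⁵ eg⁰, orbital CFSE = -2.0Δ_oct = -64160 cm⁻¹; plus 2 excess pairs × P = +49270 cm⁻¹; total -14890 cm⁻¹.
The difference is -14890 − (0) = -14890 cm⁻¹, so low-spin lies lower.

-14890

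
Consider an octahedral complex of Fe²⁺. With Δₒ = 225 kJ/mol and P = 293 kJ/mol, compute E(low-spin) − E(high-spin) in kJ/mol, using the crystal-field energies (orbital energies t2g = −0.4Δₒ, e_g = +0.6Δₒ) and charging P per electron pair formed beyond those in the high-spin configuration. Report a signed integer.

136

Group 8 minus oxidation state +2 gives a d⁶ configuration for Fe²⁺.
High-spin d⁶ fills as t2g^4 e_g^2 with CFSE 4(−0.4) + 2(+0.6) = -0.4Δₒ = -90 kJ/mol.
Low-spin t2g^6 e_g^0 gives -2.4Δₒ = -540 kJ/mol, but forming 2 extra pairs costs 2P = 586 kJ/mol, so E(LS) = -540 + 586 = 46 kJ/mol.
Thus E(LS) − E(HS) = 136 kJ/mol.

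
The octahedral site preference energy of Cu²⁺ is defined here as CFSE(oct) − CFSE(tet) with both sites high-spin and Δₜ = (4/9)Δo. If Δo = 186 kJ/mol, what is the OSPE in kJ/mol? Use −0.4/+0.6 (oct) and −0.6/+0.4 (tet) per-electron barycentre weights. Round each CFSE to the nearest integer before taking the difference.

-79

Group 11 minus oxidation state +2 gives a d⁹ configuration for Cu²⁺.
Octahedral high-spin t₂g⁶ eg³: CFSE = -0.6 × 186 = -112 kJ/mol.
In a tetrahedral site the filling is e⁴ t₂⁵: CFSE(tet) = -0.4Δₜ = -0.4 × (4/9)(186) = -33 kJ/mol.
OSPE = CFSE(oct) − CFSE(tet) = -112 − (-33) = -79 kJ/mol.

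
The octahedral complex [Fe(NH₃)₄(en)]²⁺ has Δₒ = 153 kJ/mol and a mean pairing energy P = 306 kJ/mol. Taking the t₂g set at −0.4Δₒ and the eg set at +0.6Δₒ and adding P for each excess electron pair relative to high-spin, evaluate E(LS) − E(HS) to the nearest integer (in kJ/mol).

306

Ligand charges: 4×(+0) from NH₃ and 1×(+0) from en sum to +0; with overall charge +2, Fe is +2.
Fe is in group 8, so Fe²⁺ is d⁶ (8 − 2 = 6).
High-spin: t₂g⁴ eg², CFSE = -0.4Δₒ = -61 kJ/mol.
Low-spin: t₂g⁶ eg⁰, orbital CFSE = -2.4Δₒ = -367 kJ/mol; plus 2 excess pairs × P = +612 kJ/mol; total 245 kJ/mol.
E(LS) − E(HS) = 245 − (-61) = 306 kJ/mol.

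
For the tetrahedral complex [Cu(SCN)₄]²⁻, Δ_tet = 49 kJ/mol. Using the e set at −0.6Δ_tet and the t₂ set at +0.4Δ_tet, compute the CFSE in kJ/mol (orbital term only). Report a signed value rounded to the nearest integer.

-20

Each SCN⁻ contributes -1; 4 × (-1) = -4. With overall charge -2, Cu is in the +2 oxidation state.
Cu is in group 11, so Cu²⁺ is d⁹ (11 − 2 = 9).
Tetrahedral fields are weak (Δₜ ≈ 4/9 Δₒ), so electrons fill high-spin.
The d⁹ electrons fill as e⁴ t₂⁵.
Orbital CFSE = 4(-0.6) + 5(0.4) = -0.4Δ_tet = -0.4 × 49 = -20 kJ/mol.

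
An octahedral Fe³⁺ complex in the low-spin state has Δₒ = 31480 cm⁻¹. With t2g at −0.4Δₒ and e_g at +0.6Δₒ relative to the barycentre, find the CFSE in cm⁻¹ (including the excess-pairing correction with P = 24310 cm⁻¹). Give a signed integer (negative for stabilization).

-14340

Fe is in group 8, so Fe³⁺ is d⁵ (8 − 3 = 5).
Electron filling gives t2g^5 e_g^0.
CFSE(orbital) = 5×(-0.4Δₒ) + 0×(0.6Δₒ) = -2.0Δₒ; with Δₒ = 31480 cm⁻¹ that is -62960 cm⁻¹.
Pairing penalty: 2 pairs vs 0 in the high-spin reference → 2 extra × P = 48620 cm⁻¹.
Overall CFSE = -62960 + 48620 = -14340 cm⁻¹.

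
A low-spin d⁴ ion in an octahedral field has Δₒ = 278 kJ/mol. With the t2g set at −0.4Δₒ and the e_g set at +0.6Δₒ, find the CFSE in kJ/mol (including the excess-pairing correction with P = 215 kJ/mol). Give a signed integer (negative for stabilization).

Configuration: t2g^4 e_g^0.
The orbital stabilization is -1.6Δₒ = -1.6 × 278 = -445 kJ/mol.
Pairing penalty: 1 pair vs 0 in the high-spin reference → 1 extra × P = 215 kJ/mol.
Combining: -445 + 215 = -230 kJ/mol.

-230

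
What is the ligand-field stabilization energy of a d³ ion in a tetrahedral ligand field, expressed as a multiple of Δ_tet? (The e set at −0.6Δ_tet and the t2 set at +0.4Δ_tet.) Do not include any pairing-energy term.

With tetrahedral geometry the complex is necessarily high-spin.
Configuration: e^2 t2^1.
CFSE = 2(-0.6Δ_tet) + 1(0.4Δ_tet) = -1.2Δ_tet + 0.4Δ_tet = -0.8Δ_tet.

-0.8 Δ_tet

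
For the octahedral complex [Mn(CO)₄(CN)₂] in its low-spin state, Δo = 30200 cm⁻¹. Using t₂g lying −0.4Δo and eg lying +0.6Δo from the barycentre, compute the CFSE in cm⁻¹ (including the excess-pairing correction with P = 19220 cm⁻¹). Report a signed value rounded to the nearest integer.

Ligand charges: 4×(+0) from CO and 2×(-1) from CN⁻ sum to -2; with overall charge +0, Mn is +2.
Mn is in group 7, so Mn²⁺ is d⁵ (7 − 2 = 5).
Configuration: t₂g⁵ eg⁰.
Orbital CFSE = 5(-0.4) + 0(0.6) = -2.0Δo = -2.0 × 30200 = -60400 cm⁻¹.
Pairing penalty: 2 pairs vs 0 in the high-spin reference → 2 extra × P = 38440 cm⁻¹.
Net CFSE = -60400 + 38440 = -21960 cm⁻¹.

-21960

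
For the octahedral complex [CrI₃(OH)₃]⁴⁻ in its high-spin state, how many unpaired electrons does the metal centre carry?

Ligand charges: 3×(-1) from I⁻ and 3×(-1) from OH⁻ sum to -6; with overall charge -4, Cr is +2.
Group 6 minus oxidation state +2 gives a d⁴ configuration for Cr²⁺.
Configuration: t2g^3 e_g^1, giving 4 unpaired electrons.

4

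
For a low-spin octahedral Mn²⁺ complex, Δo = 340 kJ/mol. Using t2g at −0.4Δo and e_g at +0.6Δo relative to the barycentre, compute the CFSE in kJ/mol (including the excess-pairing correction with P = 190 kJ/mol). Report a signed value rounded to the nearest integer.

Mn²⁺: group 7, so d-count = 7 − 2 = 5.
Electron filling gives t2g^5 e_g^0.
CFSE(orbital) = 5×(-0.4Δo) + 0×(0.6Δo) = -2.0Δo; with Δo = 340 kJ/mol that is -680 kJ/mol.
Pairing penalty: 2 pairs vs 0 in the high-spin reference → 2 extra × P = 380 kJ/mol.
Net CFSE = -680 + 380 = -300 kJ/mol.

-300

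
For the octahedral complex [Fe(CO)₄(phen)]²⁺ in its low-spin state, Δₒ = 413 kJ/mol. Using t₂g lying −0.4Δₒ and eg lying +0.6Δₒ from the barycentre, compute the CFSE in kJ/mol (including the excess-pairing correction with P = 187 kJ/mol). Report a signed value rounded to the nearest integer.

-617

Ligand charges: 4×(+0) from CO and 1×(+0) from phen sum to +0; with overall charge +2, Fe is +2.
Fe is in group 8, so Fe²⁺ is d⁶ (8 − 2 = 6).
The d⁶ electrons fill as t₂g⁶ eg⁰.
CFSE(orbital) = 6×(-0.4Δₒ) + 0×(0.6Δₒ) = -2.4Δₒ; with Δₒ = 413 kJ/mol that is -991 kJ/mol.
Pairing penalty: 3 pairs vs 1 in the high-spin reference → 2 extra × P = 374 kJ/mol.
Net CFSE = -991 + 374 = -617 kJ/mol.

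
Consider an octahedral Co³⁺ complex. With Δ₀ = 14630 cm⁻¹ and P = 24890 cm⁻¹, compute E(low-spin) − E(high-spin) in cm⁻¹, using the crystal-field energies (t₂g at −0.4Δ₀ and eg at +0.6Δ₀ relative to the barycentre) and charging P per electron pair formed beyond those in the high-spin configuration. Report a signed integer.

20520

Group 9 minus oxidation state +3 gives a d⁶ configuration for Co³⁺.
High-spin: t₂g⁴ eg², CFSE = -0.4Δ₀ = -5852 cm⁻¹.
For low-spin the configuration is t₂g⁶ eg⁰: orbital energy -2.4 × 14630 = -35112 cm⁻¹, and 2 additional pairs relative to high-spin add 49780 cm⁻¹, giving 14668 cm⁻¹.
Thus E(LS) − E(HS) = 20520 cm⁻¹.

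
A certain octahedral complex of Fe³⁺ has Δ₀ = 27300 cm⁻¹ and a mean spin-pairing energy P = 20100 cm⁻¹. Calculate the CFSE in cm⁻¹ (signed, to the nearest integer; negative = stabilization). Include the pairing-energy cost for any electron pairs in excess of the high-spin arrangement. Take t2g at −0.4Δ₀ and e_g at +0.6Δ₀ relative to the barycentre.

Fe sits in group 8; removing 3 electrons leaves Fe³⁺ with 8 − 3 = 5 d electrons.
Here Δ₀ > P (27300 > 20100), so the low-spin state is favoured.
Configuration: t2g^5 e_g^0.
Orbital CFSE = -2.0Δ₀ = -2.0 × 27300 = -54600 cm⁻¹.
Excess pairs vs high-spin: 2 − 0 = 2; pairing cost = +40200 cm⁻¹.
Net CFSE = -54600 + 40200 = -14400 cm⁻¹.

-14400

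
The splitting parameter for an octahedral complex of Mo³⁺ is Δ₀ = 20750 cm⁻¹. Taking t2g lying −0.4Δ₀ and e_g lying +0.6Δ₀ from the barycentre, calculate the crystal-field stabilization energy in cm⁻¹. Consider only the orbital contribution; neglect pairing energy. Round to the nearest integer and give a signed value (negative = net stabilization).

-24900

Group 6 minus oxidation state +3 gives a d³ configuration for Mo³⁺.
The d³ electrons fill as t2g^3 e_g^0.
CFSE(orbital) = 3×(-0.4Δ₀) + 0×(0.6Δ₀) = -1.2Δ₀; with Δ₀ = 20750 cm⁻¹ that is -24900 cm⁻¹.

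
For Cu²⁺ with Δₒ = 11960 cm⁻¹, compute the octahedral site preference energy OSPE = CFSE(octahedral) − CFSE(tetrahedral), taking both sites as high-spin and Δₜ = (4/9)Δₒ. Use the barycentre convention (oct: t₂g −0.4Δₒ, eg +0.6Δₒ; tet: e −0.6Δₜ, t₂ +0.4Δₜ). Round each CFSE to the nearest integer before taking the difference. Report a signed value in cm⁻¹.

Cu sits in group 11; removing 2 electrons leaves Cu²⁺ with 11 − 2 = 9 d electrons.
Octahedral high-spin t2g^6 e_g^3: CFSE = -0.6 × 11960 = -7176 cm⁻¹.
In a tetrahedral site the filling is e^4 t2^5: CFSE(tet) = -0.4Δₜ = -0.4 × (4/9)(11960) = -2126 cm⁻¹.
Subtracting, OSPE = -7176 − (-2126) = -5050 cm⁻¹.

-5050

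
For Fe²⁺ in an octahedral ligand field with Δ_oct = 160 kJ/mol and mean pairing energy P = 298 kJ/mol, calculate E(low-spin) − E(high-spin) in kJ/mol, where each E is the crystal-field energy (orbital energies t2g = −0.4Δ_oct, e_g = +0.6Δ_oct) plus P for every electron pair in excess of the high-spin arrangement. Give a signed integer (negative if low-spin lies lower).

Fe sits in group 8; removing 2 electrons leaves Fe²⁺ with 8 − 2 = 6 d electrons.
High-spin d⁶ fills as t2g^4 e_g^2 with CFSE 4(−0.4) + 2(+0.6) = -0.4Δ_oct = -64 kJ/mol.
Low-spin: t2g^6 e_g^0, orbital CFSE = -2.4Δ_oct = -384 kJ/mol; plus 2 excess pairs × P = +596 kJ/mol; total 212 kJ/mol.
E(LS) − E(HS) = 212 − (-64) = 276 kJ/mol.

276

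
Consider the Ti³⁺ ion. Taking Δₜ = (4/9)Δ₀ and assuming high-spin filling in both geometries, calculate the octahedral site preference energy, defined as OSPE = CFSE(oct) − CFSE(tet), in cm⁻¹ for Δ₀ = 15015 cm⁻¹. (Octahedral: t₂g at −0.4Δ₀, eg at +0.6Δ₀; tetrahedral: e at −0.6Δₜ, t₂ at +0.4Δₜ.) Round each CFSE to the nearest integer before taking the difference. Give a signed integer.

Group 4 minus oxidation state +3 gives a d¹ configuration for Ti³⁺.
In an octahedral site d¹ (HS) is t2g^1 e_g^0, giving CFSE(oct) = -0.4Δ₀ = -6006 cm⁻¹.
Tetrahedral e^1 t2^0 gives -0.6Δₜ = -0.6 × (4/9) × 15015 = -4004 cm⁻¹.
Subtracting, OSPE = -6006 − (-4004) = -2002 cm⁻¹.

-2002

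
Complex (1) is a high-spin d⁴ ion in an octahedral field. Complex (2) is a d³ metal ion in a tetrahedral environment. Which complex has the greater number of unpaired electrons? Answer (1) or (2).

(1): t₂g³ eg¹ → 4 unpaired.
(2): Tetrahedral fields are weak (Δₜ ≈ 4/9 Δₒ), so electrons fill high-spin; e² t₂¹ → 3 unpaired.
So (1) has more unpaired electrons.

(1)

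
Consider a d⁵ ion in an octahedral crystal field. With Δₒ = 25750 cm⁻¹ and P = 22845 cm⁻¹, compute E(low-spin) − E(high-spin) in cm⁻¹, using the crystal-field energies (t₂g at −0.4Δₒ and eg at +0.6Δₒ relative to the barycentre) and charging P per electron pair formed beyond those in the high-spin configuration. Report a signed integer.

High-spin d⁵ fills as t₂g³ eg² with CFSE 3(−0.4) + 2(+0.6) = 0.0Δₒ = 0 cm⁻¹.
For low-spin the configuration is t₂g⁵ eg⁰: orbital energy -2.0 × 25750 = -51500 cm⁻¹, and 2 additional pairs relative to high-spin add 45690 cm⁻¹, giving -5810 cm⁻¹.
E(LS) − E(HS) = -5810 − (0) = -5810 cm⁻¹.

-5810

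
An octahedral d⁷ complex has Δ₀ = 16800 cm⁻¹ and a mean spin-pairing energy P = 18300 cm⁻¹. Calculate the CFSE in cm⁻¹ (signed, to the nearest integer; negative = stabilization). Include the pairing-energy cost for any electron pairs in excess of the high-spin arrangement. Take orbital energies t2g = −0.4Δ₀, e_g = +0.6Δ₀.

Here Δ₀ < P (16800 < 18300), so the high-spin state is favoured.
That gives t2g^5 e_g^2.
Orbital CFSE = -0.8Δ₀ = -0.8 × 16800 = -13440 cm⁻¹.
High-spin has no excess pairs, so no pairing correction applies.

-13440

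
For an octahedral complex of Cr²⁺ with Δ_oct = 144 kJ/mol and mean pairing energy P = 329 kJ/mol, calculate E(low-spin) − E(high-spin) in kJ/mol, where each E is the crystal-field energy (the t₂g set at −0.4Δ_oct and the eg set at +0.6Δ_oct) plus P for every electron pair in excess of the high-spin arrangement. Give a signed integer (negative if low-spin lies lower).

185

Cr is in group 6, so Cr²⁺ is d⁴ (6 − 2 = 4).
High-spin d⁴ fills as t₂g³ eg¹ with CFSE 3(−0.4) + 1(+0.6) = -0.6Δ_oct = -86 kJ/mol.
Low-spin t₂g⁴ eg⁰ gives -1.6Δ_oct = -230 kJ/mol, but forming 1 extra pair costs 1P = 329 kJ/mol, so E(LS) = -230 + 329 = 99 kJ/mol.
E(LS) − E(HS) = 99 − (-86) = 185 kJ/mol.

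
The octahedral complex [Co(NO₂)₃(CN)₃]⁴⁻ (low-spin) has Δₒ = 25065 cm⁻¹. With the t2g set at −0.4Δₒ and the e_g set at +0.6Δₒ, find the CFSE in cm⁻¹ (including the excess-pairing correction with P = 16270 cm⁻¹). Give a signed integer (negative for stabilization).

Ligand charges: 3×(-1) from NO₂⁻ and 3×(-1) from CN⁻ sum to -6; with overall charge -4, Co is +2.
Co²⁺: group 9, so d-count = 9 − 2 = 7.
Configuration: t2g^6 e_g^1.
Orbital CFSE = 6(-0.4) + 1(0.6) = -1.8Δₒ = -1.8 × 25065 = -45117 cm⁻¹.
Pairing penalty: 3 pairs vs 2 in the high-spin reference → 1 extra × P = 16270 cm⁻¹.
Overall CFSE = -45117 + 16270 = -28847 cm⁻¹.

-28847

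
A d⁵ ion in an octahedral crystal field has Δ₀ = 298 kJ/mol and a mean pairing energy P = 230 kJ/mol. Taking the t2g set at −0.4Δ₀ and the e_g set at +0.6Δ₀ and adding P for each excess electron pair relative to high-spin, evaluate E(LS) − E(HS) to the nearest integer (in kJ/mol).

-136

High-spin d⁵ fills as t2g^3 e_g^2 with CFSE 3(−0.4) + 2(+0.6) = 0.0Δ₀ = 0 kJ/mol.
Low-spin t2g^5 e_g^0 gives -2.0Δ₀ = -596 kJ/mol, but forming 2 extra pairs costs 2P = 460 kJ/mol, so E(LS) = -596 + 460 = -136 kJ/mol.
The difference is -136 − (0) = -136 kJ/mol, so low-spin lies lower.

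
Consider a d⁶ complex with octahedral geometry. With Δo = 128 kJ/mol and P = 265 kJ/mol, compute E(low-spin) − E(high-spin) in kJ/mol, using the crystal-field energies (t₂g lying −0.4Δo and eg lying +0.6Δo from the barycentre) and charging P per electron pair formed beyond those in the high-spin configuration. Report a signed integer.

274

In the high-spin limit (t₂g⁴ eg²) the orbital term is -0.4Δo = -51 kJ/mol, with no excess pairing.
Low-spin t₂g⁶ eg⁰ gives -2.4Δo = -307 kJ/mol, but forming 2 extra pairs costs 2P = 530 kJ/mol, so E(LS) = -307 + 530 = 223 kJ/mol.
Thus E(LS) − E(HS) = 274 kJ/mol.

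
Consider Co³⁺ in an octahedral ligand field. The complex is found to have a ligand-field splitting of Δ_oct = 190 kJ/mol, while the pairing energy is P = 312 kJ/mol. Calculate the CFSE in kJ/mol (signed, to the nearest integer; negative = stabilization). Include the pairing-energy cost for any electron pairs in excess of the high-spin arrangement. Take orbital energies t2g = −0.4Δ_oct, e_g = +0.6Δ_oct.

-76

Co³⁺: group 9, so d-count = 9 − 3 = 6.
With Δ_oct < P the complex is high-spin.
That gives t2g^4 e_g^2.
Orbital CFSE = -0.4Δ_oct = -0.4 × 190 = -76 kJ/mol.
High-spin has no excess pairs, so no pairing correction applies.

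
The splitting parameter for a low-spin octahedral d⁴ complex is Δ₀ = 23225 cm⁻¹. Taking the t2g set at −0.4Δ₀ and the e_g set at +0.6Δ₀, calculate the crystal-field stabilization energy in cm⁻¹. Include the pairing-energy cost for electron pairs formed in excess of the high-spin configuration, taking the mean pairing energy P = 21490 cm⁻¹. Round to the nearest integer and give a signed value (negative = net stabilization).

-15670

Configuration: t2g^4 e_g^0.
CFSE(orbital) = 4×(-0.4Δ₀) + 0×(0.6Δ₀) = -1.6Δ₀; with Δ₀ = 23225 cm⁻¹ that is -37160 cm⁻¹.
Relative to high-spin t2g^3 e_g^1 (0 paired), the low-spin configuration has 1 additional pair, contributing +1 × 21490 = +21490 cm⁻¹.
Net CFSE = -37160 + 21490 = -15670 cm⁻¹.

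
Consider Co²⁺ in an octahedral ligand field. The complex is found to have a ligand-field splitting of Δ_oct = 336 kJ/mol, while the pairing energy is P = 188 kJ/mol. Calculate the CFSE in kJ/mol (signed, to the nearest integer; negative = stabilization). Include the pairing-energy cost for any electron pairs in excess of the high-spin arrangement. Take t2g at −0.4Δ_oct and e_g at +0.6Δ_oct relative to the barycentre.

Co²⁺: group 9, so d-count = 9 − 2 = 7.
Since Δ_oct = 336 kJ/mol > P = 188 kJ/mol, the complex adopts the low-spin configuration.
Filling d⁷ accordingly: t2g^6 e_g^1.
Orbital CFSE = -1.8Δ_oct = -1.8 × 336 = -605 kJ/mol.
Excess pairs vs high-spin: 3 − 2 = 1; pairing cost = +188 kJ/mol.
Net CFSE = -605 + 188 = -417 kJ/mol.

-417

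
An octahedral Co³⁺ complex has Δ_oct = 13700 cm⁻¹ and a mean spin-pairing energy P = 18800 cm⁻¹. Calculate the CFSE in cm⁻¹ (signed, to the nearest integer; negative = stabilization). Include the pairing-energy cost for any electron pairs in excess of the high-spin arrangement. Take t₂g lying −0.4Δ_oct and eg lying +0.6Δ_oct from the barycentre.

-5480

Group 9 minus oxidation state +3 gives a d⁶ configuration for Co³⁺.
Here Δ_oct < P (13700 < 18800), so the high-spin state is favoured.
Configuration: t₂g⁴ eg².
Orbital CFSE = -0.4Δ_oct = -0.4 × 13700 = -5480 cm⁻¹.
High-spin has no excess pairs, so no pairing correction applies.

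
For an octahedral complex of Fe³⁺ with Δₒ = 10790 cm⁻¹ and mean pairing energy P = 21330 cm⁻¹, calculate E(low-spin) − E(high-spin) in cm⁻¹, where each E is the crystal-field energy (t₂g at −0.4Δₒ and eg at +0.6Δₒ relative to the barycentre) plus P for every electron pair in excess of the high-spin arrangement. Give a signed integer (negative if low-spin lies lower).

Fe³⁺: group 8, so d-count = 8 − 3 = 5.
High-spin: t₂g³ eg², CFSE = 0.0Δₒ = 0 cm⁻¹.
For low-spin the configuration is t₂g⁵ eg⁰: orbital energy -2.0 × 10790 = -21580 cm⁻¹, and 2 additional pairs relative to high-spin add 42660 cm⁻¹, giving 21080 cm⁻¹.
The difference is 21080 − (0) = 21080 cm⁻¹, so high-spin lies lower.

21080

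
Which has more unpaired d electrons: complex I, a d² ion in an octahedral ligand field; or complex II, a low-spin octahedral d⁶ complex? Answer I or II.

I

I: t₂g² eg⁰ → 2 unpaired.
II: t₂g⁶ eg⁰ → 0 unpaired.
So I has more unpaired electrons.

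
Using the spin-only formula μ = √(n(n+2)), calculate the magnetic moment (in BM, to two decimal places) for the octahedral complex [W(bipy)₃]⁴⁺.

2.83 BM

bipy is neutral, so the +4 overall charge sits on W: oxidation state +4.
W is in group 6, so W⁴⁺ is d² (6 − 4 = 2).
Configuration: t2g^2 e_g^0 → 2 unpaired electrons.
μ(spin-only) = √[2(2+2)] = √8 ≈ 2.83 BM.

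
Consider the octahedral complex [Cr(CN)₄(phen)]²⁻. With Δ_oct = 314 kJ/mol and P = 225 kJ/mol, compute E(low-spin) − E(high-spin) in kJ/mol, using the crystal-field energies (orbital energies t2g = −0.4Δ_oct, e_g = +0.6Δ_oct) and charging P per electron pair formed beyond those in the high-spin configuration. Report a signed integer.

-89

Ligand charges: 4×(-1) from CN⁻ and 1×(+0) from phen sum to -4; with overall charge -2, Cr is +2.
Cr²⁺: group 6, so d-count = 6 − 2 = 4.
High-spin d⁴ fills as t2g^3 e_g^1 with CFSE 3(−0.4) + 1(+0.6) = -0.6Δ_oct = -188 kJ/mol.
For low-spin the configuration is t2g^4 e_g^0: orbital energy -1.6 × 314 = -502 kJ/mol, and 1 additional pair relative to high-spin adds 225 kJ/mol, giving -277 kJ/mol.
E(LS) − E(HS) = -277 − (-188) = -89 kJ/mol.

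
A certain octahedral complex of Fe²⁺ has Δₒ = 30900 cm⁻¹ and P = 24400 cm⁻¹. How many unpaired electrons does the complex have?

0

Fe²⁺: group 8, so d-count = 8 − 2 = 6.
With Δₒ > P the complex is low-spin.
Filling d⁶ accordingly: t2g^6 e_g^0.
Unpaired electrons: 0.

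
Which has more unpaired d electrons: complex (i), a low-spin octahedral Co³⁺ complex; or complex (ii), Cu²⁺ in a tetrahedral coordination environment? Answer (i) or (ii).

(ii)

(i): Co sits in group 9; removing 3 electrons leaves Co³⁺ with 9 − 3 = 6 d electrons; t2g^6 e_g^0 → 0 unpaired.
(ii): Group 11 minus oxidation state +2 gives a d⁹ configuration for Cu²⁺; Tetrahedral fields are weak (Δₜ ≈ 4/9 Δₒ), so electrons fill high-spin; e^4 t2^5 → 1 unpaired.
So (ii) has more unpaired electrons.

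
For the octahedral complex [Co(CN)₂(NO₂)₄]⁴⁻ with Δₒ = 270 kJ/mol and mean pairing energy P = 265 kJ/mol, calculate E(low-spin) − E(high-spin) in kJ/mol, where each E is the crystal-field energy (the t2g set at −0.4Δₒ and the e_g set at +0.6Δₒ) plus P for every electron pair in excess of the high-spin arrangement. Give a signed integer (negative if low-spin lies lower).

-5

Ligand charges: 2×(-1) from CN⁻ and 4×(-1) from NO₂⁻ sum to -6; with overall charge -4, Co is +2.
Co is in group 9, so Co²⁺ is d⁷ (9 − 2 = 7).
In the high-spin limit (t2g^5 e_g^2) the orbital term is -0.8Δₒ = -216 kJ/mol, with no excess pairing.
For low-spin the configuration is t2g^6 e_g^1: orbital energy -1.8 × 270 = -486 kJ/mol, and 1 additional pair relative to high-spin adds 265 kJ/mol, giving -221 kJ/mol.
E(LS) − E(HS) = -221 − (-216) = -5 kJ/mol.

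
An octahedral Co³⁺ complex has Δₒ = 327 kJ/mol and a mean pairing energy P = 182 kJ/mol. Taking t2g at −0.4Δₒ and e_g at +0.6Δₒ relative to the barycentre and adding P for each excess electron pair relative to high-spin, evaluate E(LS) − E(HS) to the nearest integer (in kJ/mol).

Co³⁺: group 9, so d-count = 9 − 3 = 6.
High-spin: t2g^4 e_g^2, CFSE = -0.4Δₒ = -131 kJ/mol.
Low-spin: t2g^6 e_g^0, orbital CFSE = -2.4Δₒ = -785 kJ/mol; plus 2 excess pairs × P = +364 kJ/mol; total -421 kJ/mol.
Thus E(LS) − E(HS) = -290 kJ/mol.

-290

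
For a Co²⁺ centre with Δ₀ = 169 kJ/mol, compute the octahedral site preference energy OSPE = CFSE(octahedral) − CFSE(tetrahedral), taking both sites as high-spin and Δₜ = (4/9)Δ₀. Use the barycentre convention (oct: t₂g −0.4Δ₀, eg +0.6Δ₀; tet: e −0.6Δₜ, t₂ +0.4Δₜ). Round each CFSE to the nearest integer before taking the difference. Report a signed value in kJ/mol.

-45

Group 9 minus oxidation state +2 gives a d⁷ configuration for Co²⁺.
In an octahedral site d⁷ (HS) is t₂g⁵ eg², giving CFSE(oct) = -0.8Δ₀ = -135 kJ/mol.
Tetrahedral e⁴ t₂³ gives -1.2Δₜ = -1.2 × (4/9) × 169 = -90 kJ/mol.
Subtracting, OSPE = -135 − (-90) = -45 kJ/mol.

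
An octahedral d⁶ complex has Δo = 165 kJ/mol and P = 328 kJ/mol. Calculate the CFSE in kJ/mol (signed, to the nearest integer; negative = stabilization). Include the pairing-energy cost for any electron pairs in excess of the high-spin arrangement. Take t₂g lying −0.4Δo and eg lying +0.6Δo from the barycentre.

-66

Here Δo < P (165 < 328), so the high-spin state is favoured.
Filling d⁶ accordingly: t₂g⁴ eg².
Orbital CFSE = -0.4Δo = -0.4 × 165 = -66 kJ/mol.
High-spin has no excess pairs, so no pairing correction applies.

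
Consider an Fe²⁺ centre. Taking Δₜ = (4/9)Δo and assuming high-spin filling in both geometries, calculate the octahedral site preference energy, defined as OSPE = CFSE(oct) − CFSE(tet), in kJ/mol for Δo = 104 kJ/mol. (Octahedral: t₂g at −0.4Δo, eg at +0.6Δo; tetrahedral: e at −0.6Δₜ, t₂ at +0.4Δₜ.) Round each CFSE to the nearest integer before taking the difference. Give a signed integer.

-14

Fe is in group 8, so Fe²⁺ is d⁶ (8 − 2 = 6).
In an octahedral site d⁶ (HS) is t₂g⁴ eg², giving CFSE(oct) = -0.4Δo = -42 kJ/mol.
Tetrahedral: e³ t₂³, CFSE = 3(−0.6) + 3(+0.4) = -0.6Δₜ = -0.6 × (4/9) × 104 = -28 kJ/mol.
OSPE = CFSE(oct) − CFSE(tet) = -42 − (-28) = -14 kJ/mol.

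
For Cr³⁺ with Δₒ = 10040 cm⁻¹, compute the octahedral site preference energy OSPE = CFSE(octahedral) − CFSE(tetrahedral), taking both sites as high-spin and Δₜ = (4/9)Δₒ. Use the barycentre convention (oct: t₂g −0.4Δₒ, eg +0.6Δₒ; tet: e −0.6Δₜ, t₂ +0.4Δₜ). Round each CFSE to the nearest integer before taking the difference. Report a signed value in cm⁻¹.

-8478

Cr³⁺: group 6, so d-count = 6 − 3 = 3.
Octahedral (high-spin): t₂g³ eg⁰, CFSE = 3(−0.4) + 0(+0.6) = -1.2Δₒ = -1.2 × 10040 = -12048 cm⁻¹.
Tetrahedral e² t₂¹ gives -0.8Δₜ = -0.8 × (4/9) × 10040 = -3570 cm⁻¹.
OSPE = CFSE(oct) − CFSE(tet) = -12048 − (-3570) = -8478 cm⁻¹.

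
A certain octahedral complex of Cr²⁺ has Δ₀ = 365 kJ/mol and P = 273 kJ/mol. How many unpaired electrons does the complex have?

Cr sits in group 6; removing 2 electrons leaves Cr²⁺ with 6 − 2 = 4 d electrons.
Here Δ₀ > P (365 > 273), so the low-spin state is favoured.
Configuration: t₂g⁴ eg⁰.
Unpaired electrons: 2.

2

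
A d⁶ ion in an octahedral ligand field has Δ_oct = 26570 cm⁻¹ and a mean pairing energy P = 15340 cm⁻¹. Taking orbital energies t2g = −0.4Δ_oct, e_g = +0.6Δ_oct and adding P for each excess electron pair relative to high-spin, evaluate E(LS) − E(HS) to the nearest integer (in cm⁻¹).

High-spin: t2g^4 e_g^2, CFSE = -0.4Δ_oct = -10628 cm⁻¹.
Low-spin: t2g^6 e_g^0, orbital CFSE = -2.4Δ_oct = -63768 cm⁻¹; plus 2 excess pairs × P = +30680 cm⁻¹; total -33088 cm⁻¹.
Thus E(LS) − E(HS) = -22460 cm⁻¹.

-22460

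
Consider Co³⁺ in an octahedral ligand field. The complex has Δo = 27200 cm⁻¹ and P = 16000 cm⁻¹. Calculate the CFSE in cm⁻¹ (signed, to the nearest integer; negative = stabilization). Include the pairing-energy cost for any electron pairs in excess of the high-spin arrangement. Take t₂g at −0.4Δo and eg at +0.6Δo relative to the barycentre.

-33280

Group 9 minus oxidation state +3 gives a d⁶ configuration for Co³⁺.
With Δo > P the complex is low-spin.
Configuration: t₂g⁶ eg⁰.
Orbital CFSE = -2.4Δo = -2.4 × 27200 = -65280 cm⁻¹.
Excess pairs vs high-spin: 3 − 1 = 2; pairing cost = +32000 cm⁻¹.
Net CFSE = -65280 + 32000 = -33280 cm⁻¹.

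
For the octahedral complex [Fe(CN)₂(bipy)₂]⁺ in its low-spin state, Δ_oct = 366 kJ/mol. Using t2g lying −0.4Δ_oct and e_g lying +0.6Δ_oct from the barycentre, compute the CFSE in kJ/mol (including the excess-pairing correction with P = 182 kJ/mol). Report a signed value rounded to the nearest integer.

-368

Ligand charges: 2×(-1) from CN⁻ and 2×(+0) from bipy sum to -2; with overall charge +1, Fe is +3.
Fe is in group 8, so Fe³⁺ is d⁵ (8 − 3 = 5).
The d⁵ electrons fill as t2g^5 e_g^0.
The orbital stabilization is -2.0Δ_oct = -2.0 × 366 = -732 kJ/mol.
High-spin d⁵ would be t2g^3 e_g^2 with 0 pairs; low-spin has 2, so 2 excess pairs cost +2P = +364 kJ/mol.
Overall CFSE = -732 + 364 = -368 kJ/mol.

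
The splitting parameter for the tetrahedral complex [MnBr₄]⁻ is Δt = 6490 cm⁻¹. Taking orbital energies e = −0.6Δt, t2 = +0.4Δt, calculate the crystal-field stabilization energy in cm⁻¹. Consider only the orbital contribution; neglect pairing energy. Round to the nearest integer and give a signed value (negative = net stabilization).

Each Br⁻ contributes -1; 4 × (-1) = -4. With overall charge -1, Mn is in the +3 oxidation state.
Mn³⁺: group 7, so d-count = 7 − 3 = 4.
Tetrahedral fields are weak (Δₜ ≈ 4/9 Δₒ), so electrons fill high-spin.
Electron filling gives e^2 t2^2.
Orbital CFSE = 2(-0.6) + 2(0.4) = -0.4Δt = -0.4 × 6490 = -2596 cm⁻¹.

-2596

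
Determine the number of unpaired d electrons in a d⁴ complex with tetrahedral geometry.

4

Tetrahedral fields are weak (Δₜ ≈ 4/9 Δₒ), so electrons fill high-spin.
Configuration: e^2 t2^2, giving 4 unpaired electrons.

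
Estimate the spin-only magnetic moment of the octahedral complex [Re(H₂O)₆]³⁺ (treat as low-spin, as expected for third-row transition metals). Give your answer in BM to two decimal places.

H₂O is neutral, so the +3 overall charge sits on Re: oxidation state +3.
Group 7 minus oxidation state +3 gives a d⁴ configuration for Re³⁺.
Configuration: t₂g⁴ eg⁰ → 2 unpaired electrons.
μ(spin-only) = √[2(2+2)] = √8 ≈ 2.83 BM.

2.83 BM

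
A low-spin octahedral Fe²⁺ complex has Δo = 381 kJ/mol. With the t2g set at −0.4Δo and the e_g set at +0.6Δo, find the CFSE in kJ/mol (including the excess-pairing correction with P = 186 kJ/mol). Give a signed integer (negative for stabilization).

-542

Group 8 minus oxidation state +2 gives a d⁶ configuration for Fe²⁺.
Configuration: t2g^6 e_g^0.
Orbital CFSE = 6(-0.4) + 0(0.6) = -2.4Δo = -2.4 × 381 = -914 kJ/mol.
Pairing penalty: 3 pairs vs 1 in the high-spin reference → 2 extra × P = 372 kJ/mol.
Net CFSE = -914 + 372 = -542 kJ/mol.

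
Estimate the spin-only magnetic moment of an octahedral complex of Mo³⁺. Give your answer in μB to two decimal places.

3.87 μB

Mo is in group 6, so Mo³⁺ is d³ (6 − 3 = 3).
For octahedral d³ the high- and low-spin configurations coincide.
Configuration: t2g^3 e_g^0 → 3 unpaired electrons.
μ(spin-only) = √[3(3+2)] = √15 ≈ 3.87 μB.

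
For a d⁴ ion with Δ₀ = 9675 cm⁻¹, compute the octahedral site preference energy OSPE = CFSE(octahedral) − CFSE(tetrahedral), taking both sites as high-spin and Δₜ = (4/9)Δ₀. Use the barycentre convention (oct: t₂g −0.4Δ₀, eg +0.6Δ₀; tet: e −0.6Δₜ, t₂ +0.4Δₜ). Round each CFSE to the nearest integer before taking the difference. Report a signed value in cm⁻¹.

Octahedral (high-spin): t₂g³ eg¹, CFSE = 3(−0.4) + 1(+0.6) = -0.6Δ₀ = -0.6 × 9675 = -5805 cm⁻¹.
Tetrahedral: e² t₂², CFSE = 2(−0.6) + 2(+0.4) = -0.4Δₜ = -0.4 × (4/9) × 9675 = -1720 cm⁻¹.
OSPE = -5805 − (-1720) = -4085 cm⁻¹.

-4085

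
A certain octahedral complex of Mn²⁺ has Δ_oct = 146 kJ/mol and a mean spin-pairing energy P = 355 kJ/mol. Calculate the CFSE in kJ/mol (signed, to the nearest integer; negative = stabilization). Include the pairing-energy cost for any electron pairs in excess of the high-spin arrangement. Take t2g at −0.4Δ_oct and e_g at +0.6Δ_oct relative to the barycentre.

Mn²⁺: group 7, so d-count = 7 − 2 = 5.
Here Δ_oct < P (146 < 355), so the high-spin state is favoured.
Filling d⁵ accordingly: t2g^3 e_g^2.
Orbital CFSE = 0.0Δ_oct = 0.0 × 146 = 0 kJ/mol.
High-spin has no excess pairs, so no pairing correction applies.

0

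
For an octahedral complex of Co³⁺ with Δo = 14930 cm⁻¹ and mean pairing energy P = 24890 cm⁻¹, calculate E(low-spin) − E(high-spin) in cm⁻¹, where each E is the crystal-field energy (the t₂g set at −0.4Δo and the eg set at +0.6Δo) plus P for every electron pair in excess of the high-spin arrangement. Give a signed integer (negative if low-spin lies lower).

Co sits in group 9; removing 3 electrons leaves Co³⁺ with 9 − 3 = 6 d electrons.
In the high-spin limit (t₂g⁴ eg²) the orbital term is -0.4Δo = -5972 cm⁻¹, with no excess pairing.
For low-spin the configuration is t₂g⁶ eg⁰: orbital energy -2.4 × 14930 = -35832 cm⁻¹, and 2 additional pairs relative to high-spin add 49780 cm⁻¹, giving 13948 cm⁻¹.
The difference is 13948 − (-5972) = 19920 cm⁻¹, so high-spin lies lower.

19920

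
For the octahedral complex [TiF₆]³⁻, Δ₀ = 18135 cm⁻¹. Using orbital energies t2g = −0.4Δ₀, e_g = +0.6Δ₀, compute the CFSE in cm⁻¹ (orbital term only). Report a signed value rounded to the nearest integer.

-7254

Each F⁻ contributes -1; 6 × (-1) = -6. With overall charge -3, Ti is in the +3 oxidation state.
Group 4 minus oxidation state +3 gives a d¹ configuration for Ti³⁺.
The d¹ electrons fill as t2g^1 e_g^0.
Orbital CFSE = 1(-0.4) + 0(0.6) = -0.4Δ₀ = -0.4 × 18135 = -7254 cm⁻¹.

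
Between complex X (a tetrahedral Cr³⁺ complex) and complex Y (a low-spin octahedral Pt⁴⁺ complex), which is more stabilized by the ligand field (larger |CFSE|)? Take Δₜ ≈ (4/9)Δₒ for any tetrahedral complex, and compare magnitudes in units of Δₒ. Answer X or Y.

X: Cr³⁺: group 6, so d-count = 6 − 3 = 3; With tetrahedral geometry the complex is necessarily high-spin; e^2 t2^1, CFSE = -0.8Δₜ ≈ -0.36Δₒ.
Y: Pt sits in group 10; removing 4 electrons leaves Pt⁴⁺ with 10 − 4 = 6 d electrons; t₂g⁶ eg⁰, CFSE = -2.4Δₒ.
So Y has the larger |CFSE|.

Y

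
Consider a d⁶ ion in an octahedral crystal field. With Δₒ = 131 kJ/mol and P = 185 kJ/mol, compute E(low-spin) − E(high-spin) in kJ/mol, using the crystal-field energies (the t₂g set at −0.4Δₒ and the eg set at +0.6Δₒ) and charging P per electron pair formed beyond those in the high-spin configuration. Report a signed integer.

108

In the high-spin limit (t₂g⁴ eg²) the orbital term is -0.4Δₒ = -52 kJ/mol, with no excess pairing.
For low-spin the configuration is t₂g⁶ eg⁰: orbital energy -2.4 × 131 = -314 kJ/mol, and 2 additional pairs relative to high-spin add 370 kJ/mol, giving 56 kJ/mol.
The difference is 56 − (-52) = 108 kJ/mol, so high-spin lies lower.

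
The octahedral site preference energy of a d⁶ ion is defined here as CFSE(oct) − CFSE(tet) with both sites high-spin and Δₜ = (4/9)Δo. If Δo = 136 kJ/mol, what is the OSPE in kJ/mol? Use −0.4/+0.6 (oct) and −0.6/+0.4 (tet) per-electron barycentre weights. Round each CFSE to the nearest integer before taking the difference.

Octahedral high-spin t2g^4 e_g^2: CFSE = -0.4 × 136 = -54 kJ/mol.
Tetrahedral: e^3 t2^3, CFSE = 3(−0.6) + 3(+0.4) = -0.6Δₜ = -0.6 × (4/9) × 136 = -36 kJ/mol.
OSPE = CFSE(oct) − CFSE(tet) = -54 − (-36) = -18 kJ/mol.

-18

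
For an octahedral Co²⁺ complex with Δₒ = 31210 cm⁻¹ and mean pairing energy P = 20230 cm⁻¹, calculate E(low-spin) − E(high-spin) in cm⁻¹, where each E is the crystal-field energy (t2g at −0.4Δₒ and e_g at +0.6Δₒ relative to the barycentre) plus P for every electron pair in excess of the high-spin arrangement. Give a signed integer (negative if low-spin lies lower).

Group 9 minus oxidation state +2 gives a d⁷ configuration for Co²⁺.
High-spin d⁷ fills as t2g^5 e_g^2 with CFSE 5(−0.4) + 2(+0.6) = -0.8Δₒ = -24968 cm⁻¹.
Low-spin: t2g^6 e_g^1, orbital CFSE = -1.8Δₒ = -56178 cm⁻¹; plus 1 excess pair × P = +20230 cm⁻¹; total -35948 cm⁻¹.
Thus E(LS) − E(HS) = -10980 cm⁻¹.

-10980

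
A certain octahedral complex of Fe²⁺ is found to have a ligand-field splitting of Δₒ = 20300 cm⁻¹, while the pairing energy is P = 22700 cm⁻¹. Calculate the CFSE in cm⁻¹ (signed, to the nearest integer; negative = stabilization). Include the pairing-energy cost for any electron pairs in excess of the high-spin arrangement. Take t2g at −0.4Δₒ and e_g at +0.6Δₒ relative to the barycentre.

Fe is in group 8, so Fe²⁺ is d⁶ (8 − 2 = 6).
With Δₒ < P the complex is high-spin.
Filling d⁶ accordingly: t2g^4 e_g^2.
Orbital CFSE = -0.4Δₒ = -0.4 × 20300 = -8120 cm⁻¹.
High-spin has no excess pairs, so no pairing correction applies.

-8120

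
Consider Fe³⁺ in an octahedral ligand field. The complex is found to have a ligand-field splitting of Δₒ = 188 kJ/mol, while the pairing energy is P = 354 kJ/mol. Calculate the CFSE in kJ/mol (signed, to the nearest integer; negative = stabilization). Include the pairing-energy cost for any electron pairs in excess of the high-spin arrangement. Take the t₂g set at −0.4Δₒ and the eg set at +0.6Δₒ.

Fe is in group 8, so Fe³⁺ is d⁵ (8 − 3 = 5).
With Δₒ < P the complex is high-spin.
Configuration: t₂g³ eg².
Orbital CFSE = 0.0Δₒ = 0.0 × 188 = 0 kJ/mol.
High-spin has no excess pairs, so no pairing correction applies.

0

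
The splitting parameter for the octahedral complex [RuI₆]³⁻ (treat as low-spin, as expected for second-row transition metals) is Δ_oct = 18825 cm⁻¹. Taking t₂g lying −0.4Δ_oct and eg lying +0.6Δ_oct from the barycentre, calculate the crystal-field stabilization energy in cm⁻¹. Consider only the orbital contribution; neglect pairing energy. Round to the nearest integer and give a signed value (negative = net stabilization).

-37650

Each I⁻ contributes -1; 6 × (-1) = -6. With overall charge -3, Ru is in the +3 oxidation state.
Ru sits in group 8; removing 3 electrons leaves Ru³⁺ with 8 − 3 = 5 d electrons.
Configuration: t₂g⁵ eg⁰.
The orbital stabilization is -2.0Δ_oct = -2.0 × 18825 = -37650 cm⁻¹.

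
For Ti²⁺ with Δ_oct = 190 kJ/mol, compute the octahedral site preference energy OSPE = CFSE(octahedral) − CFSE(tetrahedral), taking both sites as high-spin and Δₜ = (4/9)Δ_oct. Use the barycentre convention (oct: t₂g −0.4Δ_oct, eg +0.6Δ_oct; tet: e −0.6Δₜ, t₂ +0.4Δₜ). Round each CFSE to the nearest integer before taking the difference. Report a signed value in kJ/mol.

Ti is in group 4, so Ti²⁺ is d² (4 − 2 = 2).
In an octahedral site d² (HS) is t₂g² eg⁰, giving CFSE(oct) = -0.8Δ_oct = -152 kJ/mol.
Tetrahedral e² t₂⁰ gives -1.2Δₜ = -1.2 × (4/9) × 190 = -101 kJ/mol.
OSPE = CFSE(oct) − CFSE(tet) = -152 − (-101) = -51 kJ/mol.

-51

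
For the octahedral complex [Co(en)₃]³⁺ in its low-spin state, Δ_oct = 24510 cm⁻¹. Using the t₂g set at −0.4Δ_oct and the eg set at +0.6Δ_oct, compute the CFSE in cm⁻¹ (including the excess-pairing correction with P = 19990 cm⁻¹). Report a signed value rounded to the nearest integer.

-18844

en is neutral, so the +3 overall charge sits on Co: oxidation state +3.
Co sits in group 9; removing 3 electrons leaves Co³⁺ with 9 − 3 = 6 d electrons.
The d⁶ electrons fill as t₂g⁶ eg⁰.
The orbital stabilization is -2.4Δ_oct = -2.4 × 24510 = -58824 cm⁻¹.
Relative to high-spin t₂g⁴ eg² (1 paired), the low-spin configuration has 2 additional pairs, contributing +2 × 19990 = +39980 cm⁻¹.
Overall CFSE = -58824 + 39980 = -18844 cm⁻¹.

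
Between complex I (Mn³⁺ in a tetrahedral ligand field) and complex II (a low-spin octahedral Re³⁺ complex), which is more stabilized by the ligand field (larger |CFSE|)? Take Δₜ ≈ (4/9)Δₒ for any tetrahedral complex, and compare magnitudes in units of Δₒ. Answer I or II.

II

I: Mn is in group 7, so Mn³⁺ is d⁴ (7 − 3 = 4); Tetrahedral splitting is small, so the complex is high-spin; e^2 t2^2, CFSE = -0.4Δₜ ≈ -0.18Δₒ.
II: Re³⁺: group 7, so d-count = 7 − 3 = 4; t₂g⁴ eg⁰, CFSE = -1.6Δₒ.
So II has the larger |CFSE|.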